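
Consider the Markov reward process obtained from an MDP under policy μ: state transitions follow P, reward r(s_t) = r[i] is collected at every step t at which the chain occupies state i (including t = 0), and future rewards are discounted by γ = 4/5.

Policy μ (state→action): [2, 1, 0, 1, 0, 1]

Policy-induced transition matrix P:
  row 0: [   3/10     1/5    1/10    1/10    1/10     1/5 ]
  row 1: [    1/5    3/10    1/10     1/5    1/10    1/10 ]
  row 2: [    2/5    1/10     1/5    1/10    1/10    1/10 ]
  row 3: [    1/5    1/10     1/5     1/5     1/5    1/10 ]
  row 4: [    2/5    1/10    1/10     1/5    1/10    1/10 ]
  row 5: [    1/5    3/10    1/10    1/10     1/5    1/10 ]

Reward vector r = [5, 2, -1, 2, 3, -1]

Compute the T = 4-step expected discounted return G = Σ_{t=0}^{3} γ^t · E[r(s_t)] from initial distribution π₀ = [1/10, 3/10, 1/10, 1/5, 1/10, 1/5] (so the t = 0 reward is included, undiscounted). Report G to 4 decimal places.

G = 5.7702

t=0: π = [0.1000, 0.3000, 0.1000, 0.2000, 0.1000, 0.2000], E[r] = 1.5000, γ^t·E[r] = 1.500000, running G = 1.500000
t=1: π = [0.2500, 0.2100, 0.1300, 0.1600, 0.1400, 0.1100], E[r] = 2.1700, γ^t·E[r] = 1.736000, running G = 3.236000
t=2: π = [0.2790, 0.1890, 0.1290, 0.1510, 0.1270, 0.1250], E[r] = 2.2020, γ^t·E[r] = 1.409280, running G = 4.645280
t=3: π = [0.2791, 0.1907, 0.1280, 0.1467, 0.1276, 0.1279], E[r] = 2.1972, γ^t·E[r] = 1.124966, running G = 5.770246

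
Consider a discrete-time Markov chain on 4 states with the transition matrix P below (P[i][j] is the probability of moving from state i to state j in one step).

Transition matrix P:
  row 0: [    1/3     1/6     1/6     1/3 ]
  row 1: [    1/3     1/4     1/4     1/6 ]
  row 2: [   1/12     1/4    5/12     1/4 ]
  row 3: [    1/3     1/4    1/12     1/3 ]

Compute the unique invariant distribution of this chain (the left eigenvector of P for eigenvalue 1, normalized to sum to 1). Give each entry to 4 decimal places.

Balance equations π_j = Σ_i π_i·P[i][j]:
  π_0 = 1/3·π_0 + 1/3·π_1 + 1/12·π_2 + 1/3·π_3
  π_1 = 1/6·π_0 + 1/4·π_1 + 1/4·π_2 + 1/4·π_3
  π_2 = 1/6·π_0 + 1/4·π_1 + 5/12·π_2 + 1/12·π_3
  normalize: π_0 + π_1 + π_2 + π_3 = 1
Solving the linear system gives exactly π = [55/197, 134/591, 128/591, 164/591].

π = [0.2792, 0.2267, 0.2166, 0.2775]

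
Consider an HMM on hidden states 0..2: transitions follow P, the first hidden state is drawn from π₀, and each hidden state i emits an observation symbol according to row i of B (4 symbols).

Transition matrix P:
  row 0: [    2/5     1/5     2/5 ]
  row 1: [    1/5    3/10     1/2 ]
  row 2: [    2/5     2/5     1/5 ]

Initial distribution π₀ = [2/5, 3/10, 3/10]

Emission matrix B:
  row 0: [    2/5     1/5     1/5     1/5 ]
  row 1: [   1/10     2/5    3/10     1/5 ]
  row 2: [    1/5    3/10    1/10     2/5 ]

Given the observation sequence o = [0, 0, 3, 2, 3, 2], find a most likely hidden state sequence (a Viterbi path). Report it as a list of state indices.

t=0: δ = [1.600e-01, 3.000e-02, 6.000e-02]  (obs o_0=0)
t=1: δ = [2.560e-02, 3.200e-03, 1.280e-02]  ψ = [0, 0, 0]  (obs o_1=0)
t=2: δ = [2.048e-03, 1.024e-03, 4.096e-03]  ψ = [0, 0, 0]  (obs o_2=3)
t=3: δ = [3.277e-04, 4.915e-04, 8.192e-05]  ψ = [2, 2, 0]  (obs o_3=2)
t=4: δ = [2.621e-05, 2.949e-05, 9.830e-05]  ψ = [0, 1, 1]  (obs o_4=3)
t=5: δ = [7.864e-06, 1.180e-05, 1.966e-06]  ψ = [2, 2, 2]  (obs o_5=2)
backtrack: best end state = 1; path = [0, 0, 2, 1, 2, 1]

path = [0, 0, 2, 1, 2, 1]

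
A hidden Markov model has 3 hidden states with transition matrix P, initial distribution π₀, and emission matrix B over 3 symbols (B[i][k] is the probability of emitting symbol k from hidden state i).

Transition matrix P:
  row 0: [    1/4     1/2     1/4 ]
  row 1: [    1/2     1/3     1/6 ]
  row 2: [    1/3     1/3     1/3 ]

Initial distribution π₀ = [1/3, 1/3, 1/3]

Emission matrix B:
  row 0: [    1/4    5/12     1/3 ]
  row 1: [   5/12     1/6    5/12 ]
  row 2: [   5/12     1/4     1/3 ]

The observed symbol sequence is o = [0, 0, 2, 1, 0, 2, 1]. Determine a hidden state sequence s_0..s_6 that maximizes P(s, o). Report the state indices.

t=0: δ = [8.333e-02, 1.389e-01, 1.389e-01]  (obs o_0=0)
t=1: δ = [1.736e-02, 1.929e-02, 1.929e-02]  ψ = [1, 1, 2]  (obs o_1=0)
t=2: δ = [3.215e-03, 3.617e-03, 2.143e-03]  ψ = [1, 0, 2]  (obs o_2=2)
t=3: δ = [7.535e-04, 2.679e-04, 2.009e-04]  ψ = [1, 0, 0]  (obs o_3=1)
t=4: δ = [4.710e-05, 1.570e-04, 7.849e-05]  ψ = [0, 0, 0]  (obs o_4=0)
t=5: δ = [2.616e-05, 2.180e-05, 8.721e-06]  ψ = [1, 1, 1]  (obs o_5=2)
t=6: δ = [4.542e-06, 2.180e-06, 1.635e-06]  ψ = [1, 0, 0]  (obs o_6=1)
backtrack: best end state = 0; path = [1, 0, 1, 0, 1, 1, 0]

path = [1, 0, 1, 0, 1, 1, 0]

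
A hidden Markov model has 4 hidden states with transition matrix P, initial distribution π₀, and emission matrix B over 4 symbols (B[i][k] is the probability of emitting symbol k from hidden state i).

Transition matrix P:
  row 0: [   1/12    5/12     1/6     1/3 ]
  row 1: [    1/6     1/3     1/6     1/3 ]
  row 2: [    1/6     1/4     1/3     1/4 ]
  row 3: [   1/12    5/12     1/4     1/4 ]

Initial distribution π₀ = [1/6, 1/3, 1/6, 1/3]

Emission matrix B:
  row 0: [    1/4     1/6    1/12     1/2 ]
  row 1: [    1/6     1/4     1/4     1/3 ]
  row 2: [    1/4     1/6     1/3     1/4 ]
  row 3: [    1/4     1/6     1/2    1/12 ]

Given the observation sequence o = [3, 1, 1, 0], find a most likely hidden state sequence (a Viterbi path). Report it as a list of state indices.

path = [1, 1, 1, 3]

t=0: δ = [8.333e-02, 1.111e-01, 4.167e-02, 2.778e-02]  (obs o_0=3)
t=1: δ = [3.086e-03, 9.259e-03, 3.086e-03, 6.173e-03]  ψ = [1, 1, 1, 1]  (obs o_1=1)
t=2: δ = [2.572e-04, 7.716e-04, 2.572e-04, 5.144e-04]  ψ = [1, 1, 1, 1]  (obs o_2=1)
t=3: δ = [3.215e-05, 4.287e-05, 3.215e-05, 6.430e-05]  ψ = [1, 1, 1, 1]  (obs o_3=0)
backtrack: best end state = 3; path = [1, 1, 1, 3]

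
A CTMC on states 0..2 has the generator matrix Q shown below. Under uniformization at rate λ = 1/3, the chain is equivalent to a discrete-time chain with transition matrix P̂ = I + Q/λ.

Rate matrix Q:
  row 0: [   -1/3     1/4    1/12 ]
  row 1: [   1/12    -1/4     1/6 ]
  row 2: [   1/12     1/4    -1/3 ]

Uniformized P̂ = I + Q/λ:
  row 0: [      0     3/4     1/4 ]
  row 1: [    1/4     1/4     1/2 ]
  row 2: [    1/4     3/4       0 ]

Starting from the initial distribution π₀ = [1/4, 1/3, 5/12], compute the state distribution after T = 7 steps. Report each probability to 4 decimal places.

t=0: π = [0.2500, 0.3333, 0.4167]
t=1: π = [0.1875, 0.5833, 0.2292]
t=2: π = [0.2031, 0.4583, 0.3385]
t=3: π = [0.1992, 0.5208, 0.2799]
t=4: π = [0.2002, 0.4896, 0.3102]
t=5: π = [0.2000, 0.5052, 0.2948]
t=6: π = [0.2000, 0.4974, 0.3026]
t=7: π = [0.2000, 0.5013, 0.2987]

π = [0.2000, 0.5013, 0.2987]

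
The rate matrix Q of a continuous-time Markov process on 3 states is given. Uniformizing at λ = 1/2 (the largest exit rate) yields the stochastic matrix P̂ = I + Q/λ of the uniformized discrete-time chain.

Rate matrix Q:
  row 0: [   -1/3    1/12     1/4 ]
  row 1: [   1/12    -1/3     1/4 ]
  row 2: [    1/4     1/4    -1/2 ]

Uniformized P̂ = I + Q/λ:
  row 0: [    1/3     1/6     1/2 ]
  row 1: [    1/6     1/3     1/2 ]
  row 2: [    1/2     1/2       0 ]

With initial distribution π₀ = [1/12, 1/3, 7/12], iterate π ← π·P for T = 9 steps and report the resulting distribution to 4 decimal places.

π = [0.3336, 0.3336, 0.3328]

t=0: π = [0.0833, 0.3333, 0.5833]
t=1: π = [0.3750, 0.4167, 0.2083]
t=2: π = [0.2986, 0.3056, 0.3958]
t=3: π = [0.3484, 0.3495, 0.3021]
t=4: π = [0.3254, 0.3256, 0.3490]
t=5: π = [0.3372, 0.3373, 0.3255]
t=6: π = [0.3314, 0.3314, 0.3372]
t=7: π = [0.3343, 0.3343, 0.3314]
t=8: π = [0.3328, 0.3328, 0.3343]
t=9: π = [0.3336, 0.3336, 0.3328]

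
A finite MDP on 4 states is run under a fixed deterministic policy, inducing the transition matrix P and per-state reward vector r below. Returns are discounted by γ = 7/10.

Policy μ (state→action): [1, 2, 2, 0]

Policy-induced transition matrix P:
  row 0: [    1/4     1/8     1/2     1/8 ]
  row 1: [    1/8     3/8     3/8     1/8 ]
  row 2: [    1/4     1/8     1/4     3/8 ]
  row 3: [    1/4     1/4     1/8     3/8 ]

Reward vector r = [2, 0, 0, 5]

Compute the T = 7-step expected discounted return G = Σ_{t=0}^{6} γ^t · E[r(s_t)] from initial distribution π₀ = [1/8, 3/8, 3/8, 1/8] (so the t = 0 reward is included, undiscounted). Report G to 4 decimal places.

t=0: π = [0.1250, 0.3750, 0.3750, 0.1250], E[r] = 0.8750, γ^t·E[r] = 0.875000, running G = 0.875000
t=1: π = [0.2031, 0.2344, 0.3125, 0.2500], E[r] = 1.6563, γ^t·E[r] = 1.159375, running G = 2.034375
t=2: π = [0.2207, 0.2148, 0.2988, 0.2656], E[r] = 1.7695, γ^t·E[r] = 0.867070, running G = 2.901445
t=3: π = [0.2231, 0.2119, 0.2988, 0.2661], E[r] = 1.7769, γ^t·E[r] = 0.609461, running G = 3.510907
t=4: π = [0.2235, 0.2112, 0.2990, 0.2662], E[r] = 1.7782, γ^t·E[r] = 0.426945, running G = 3.937852
t=5: π = [0.2236, 0.2111, 0.2990, 0.2663], E[r] = 1.7787, γ^t·E[r] = 0.298954, running G = 4.236806
t=6: π = [0.2236, 0.2111, 0.2990, 0.2663], E[r] = 1.7789, γ^t·E[r] = 0.209282, running G = 4.446089

G = 4.4461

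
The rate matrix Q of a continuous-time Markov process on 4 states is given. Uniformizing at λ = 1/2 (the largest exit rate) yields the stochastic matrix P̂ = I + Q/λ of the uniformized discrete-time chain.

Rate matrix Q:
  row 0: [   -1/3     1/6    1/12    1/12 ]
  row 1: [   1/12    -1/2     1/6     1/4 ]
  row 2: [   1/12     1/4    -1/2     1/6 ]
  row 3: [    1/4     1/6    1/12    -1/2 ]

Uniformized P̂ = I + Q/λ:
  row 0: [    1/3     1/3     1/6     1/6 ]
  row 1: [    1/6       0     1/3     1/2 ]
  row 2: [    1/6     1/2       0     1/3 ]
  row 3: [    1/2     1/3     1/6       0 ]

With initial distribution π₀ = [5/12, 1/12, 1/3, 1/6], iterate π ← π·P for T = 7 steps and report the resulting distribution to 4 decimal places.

t=0: π = [0.4167, 0.0833, 0.3333, 0.1667]
t=1: π = [0.2917, 0.3611, 0.1250, 0.2222]
t=2: π = [0.2894, 0.2338, 0.2060, 0.2708]
t=3: π = [0.3052, 0.2897, 0.1713, 0.2338]
t=4: π = [0.2955, 0.2653, 0.1864, 0.2528]
t=5: π = [0.3002, 0.2760, 0.1798, 0.2440]
t=6: π = [0.2980, 0.2713, 0.1827, 0.2480]
t=7: π = [0.2990, 0.2733, 0.1814, 0.2462]

π = [0.2990, 0.2733, 0.1814, 0.2462]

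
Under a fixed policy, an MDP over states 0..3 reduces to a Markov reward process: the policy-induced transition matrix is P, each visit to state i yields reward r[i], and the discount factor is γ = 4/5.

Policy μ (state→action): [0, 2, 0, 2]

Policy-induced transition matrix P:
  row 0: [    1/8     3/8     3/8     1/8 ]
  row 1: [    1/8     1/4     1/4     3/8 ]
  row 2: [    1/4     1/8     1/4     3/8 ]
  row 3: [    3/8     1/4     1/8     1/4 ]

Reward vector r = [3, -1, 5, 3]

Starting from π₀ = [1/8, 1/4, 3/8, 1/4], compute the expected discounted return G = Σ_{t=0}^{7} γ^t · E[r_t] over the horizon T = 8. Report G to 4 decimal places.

t=0: π = [0.1250, 0.2500, 0.3750, 0.2500], E[r] = 2.7500, γ^t·E[r] = 2.750000, running G = 2.750000
t=1: π = [0.2344, 0.2188, 0.2344, 0.3125], E[r] = 2.5938, γ^t·E[r] = 2.075000, running G = 4.825000
t=2: π = [0.2324, 0.2500, 0.2402, 0.2773], E[r] = 2.4805, γ^t·E[r] = 1.587500, running G = 6.412500
t=3: π = [0.2244, 0.2490, 0.2444, 0.2822], E[r] = 2.4927, γ^t·E[r] = 1.276250, running G = 7.688750
t=4: π = [0.2261, 0.2475, 0.2428, 0.2836], E[r] = 2.4955, γ^t·E[r] = 1.022175, running G = 8.710925
t=5: π = [0.2263, 0.2479, 0.2428, 0.2830], E[r] = 2.4939, γ^t·E[r] = 0.817218, running G = 9.528143
t=6: π = [0.2261, 0.2479, 0.2429, 0.2831], E[r] = 2.4941, γ^t·E[r] = 0.653810, running G = 10.181952
t=7: π = [0.2261, 0.2479, 0.2429, 0.2831], E[r] = 2.4942, γ^t·E[r] = 0.523063, running G = 10.705016

G = 10.7050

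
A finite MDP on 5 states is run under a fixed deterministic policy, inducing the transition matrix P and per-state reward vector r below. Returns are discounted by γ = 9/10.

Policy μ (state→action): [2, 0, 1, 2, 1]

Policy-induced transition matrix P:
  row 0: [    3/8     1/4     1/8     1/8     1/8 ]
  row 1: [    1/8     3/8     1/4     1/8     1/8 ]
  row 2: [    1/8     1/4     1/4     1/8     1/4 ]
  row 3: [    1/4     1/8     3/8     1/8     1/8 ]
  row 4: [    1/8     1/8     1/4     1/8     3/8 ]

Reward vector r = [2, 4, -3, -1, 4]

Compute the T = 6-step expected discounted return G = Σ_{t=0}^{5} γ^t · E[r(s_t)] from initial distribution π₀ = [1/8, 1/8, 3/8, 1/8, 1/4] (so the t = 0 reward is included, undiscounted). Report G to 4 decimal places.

t=0: π = [0.1250, 0.1250, 0.3750, 0.1250, 0.2500], E[r] = 0.5000, γ^t·E[r] = 0.500000, running G = 0.500000
t=1: π = [0.1719, 0.2188, 0.2500, 0.1250, 0.2344], E[r] = 1.2813, γ^t·E[r] = 1.153125, running G = 1.653125
t=2: π = [0.1836, 0.2324, 0.2441, 0.1250, 0.2148], E[r] = 1.2988, γ^t·E[r] = 1.052051, running G = 2.705176
t=3: π = [0.1865, 0.2366, 0.2427, 0.1250, 0.2092], E[r] = 1.3032, γ^t·E[r] = 0.950049, running G = 3.655225
t=4: π = [0.1873, 0.2378, 0.2423, 0.1250, 0.2076], E[r] = 1.3043, γ^t·E[r] = 0.855765, running G = 4.510990
t=5: π = [0.1874, 0.2381, 0.2422, 0.1250, 0.2072], E[r] = 1.3046, γ^t·E[r] = 0.770351, running G = 5.281341

G = 5.2813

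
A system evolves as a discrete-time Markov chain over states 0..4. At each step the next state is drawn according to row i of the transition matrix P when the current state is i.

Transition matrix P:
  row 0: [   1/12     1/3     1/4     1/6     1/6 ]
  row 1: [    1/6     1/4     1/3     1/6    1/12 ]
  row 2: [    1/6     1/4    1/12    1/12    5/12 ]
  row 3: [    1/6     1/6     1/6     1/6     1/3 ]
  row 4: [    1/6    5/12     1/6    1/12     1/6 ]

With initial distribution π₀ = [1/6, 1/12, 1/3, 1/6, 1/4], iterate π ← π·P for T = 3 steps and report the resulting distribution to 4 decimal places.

π = [0.1538, 0.2859, 0.2113, 0.1318, 0.2171]

t=0: π = [0.1667, 0.0833, 0.3333, 0.1667, 0.2500]
t=1: π = [0.1528, 0.2917, 0.1667, 0.1181, 0.2708]
t=2: π = [0.1539, 0.2980, 0.2141, 0.1302, 0.2037]
t=3: π = [0.1538, 0.2859, 0.2113, 0.1318, 0.2171]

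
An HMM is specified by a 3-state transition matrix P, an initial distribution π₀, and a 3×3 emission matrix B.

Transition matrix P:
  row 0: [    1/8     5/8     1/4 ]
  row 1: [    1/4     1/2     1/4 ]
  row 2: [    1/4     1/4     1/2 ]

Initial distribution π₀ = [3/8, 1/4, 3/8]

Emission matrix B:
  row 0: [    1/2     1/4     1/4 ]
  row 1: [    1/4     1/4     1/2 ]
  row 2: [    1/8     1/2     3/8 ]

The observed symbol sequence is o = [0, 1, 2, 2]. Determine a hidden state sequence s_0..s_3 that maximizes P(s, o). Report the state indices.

t=0: δ = [1.875e-01, 6.250e-02, 4.688e-02]  (obs o_0=0)
t=1: δ = [5.859e-03, 2.930e-02, 2.344e-02]  ψ = [0, 0, 0]  (obs o_1=1)
t=2: δ = [1.831e-03, 7.324e-03, 4.395e-03]  ψ = [1, 1, 2]  (obs o_2=2)
t=3: δ = [4.578e-04, 1.831e-03, 8.240e-04]  ψ = [1, 1, 2]  (obs o_3=2)
backtrack: best end state = 1; path = [0, 1, 1, 1]

path = [0, 1, 1, 1]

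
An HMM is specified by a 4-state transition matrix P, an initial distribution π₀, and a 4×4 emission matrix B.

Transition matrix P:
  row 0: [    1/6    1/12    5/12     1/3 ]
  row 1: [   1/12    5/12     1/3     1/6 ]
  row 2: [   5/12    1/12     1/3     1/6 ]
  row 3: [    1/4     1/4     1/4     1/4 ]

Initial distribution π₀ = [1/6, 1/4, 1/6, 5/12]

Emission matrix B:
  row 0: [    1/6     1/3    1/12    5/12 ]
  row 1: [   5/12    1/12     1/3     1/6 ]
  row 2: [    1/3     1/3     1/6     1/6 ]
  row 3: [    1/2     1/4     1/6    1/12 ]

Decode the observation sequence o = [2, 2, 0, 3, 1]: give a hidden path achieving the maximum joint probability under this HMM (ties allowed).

path = [1, 1, 2, 0, 2]

t=0: δ = [1.389e-02, 8.333e-02, 2.778e-02, 6.944e-02]  (obs o_0=2)
t=1: δ = [1.447e-03, 1.157e-02, 4.630e-03, 2.894e-03]  ψ = [3, 1, 1, 3]  (obs o_1=2)
t=2: δ = [3.215e-04, 2.009e-03, 1.286e-03, 9.645e-04]  ψ = [2, 1, 1, 1]  (obs o_2=0)
t=3: δ = [2.233e-04, 1.395e-04, 1.116e-04, 2.791e-05]  ψ = [2, 1, 1, 1]  (obs o_3=3)
t=4: δ = [1.550e-05, 4.845e-06, 3.101e-05, 1.861e-05]  ψ = [2, 1, 0, 0]  (obs o_4=1)
backtrack: best end state = 2; path = [1, 1, 2, 0, 2]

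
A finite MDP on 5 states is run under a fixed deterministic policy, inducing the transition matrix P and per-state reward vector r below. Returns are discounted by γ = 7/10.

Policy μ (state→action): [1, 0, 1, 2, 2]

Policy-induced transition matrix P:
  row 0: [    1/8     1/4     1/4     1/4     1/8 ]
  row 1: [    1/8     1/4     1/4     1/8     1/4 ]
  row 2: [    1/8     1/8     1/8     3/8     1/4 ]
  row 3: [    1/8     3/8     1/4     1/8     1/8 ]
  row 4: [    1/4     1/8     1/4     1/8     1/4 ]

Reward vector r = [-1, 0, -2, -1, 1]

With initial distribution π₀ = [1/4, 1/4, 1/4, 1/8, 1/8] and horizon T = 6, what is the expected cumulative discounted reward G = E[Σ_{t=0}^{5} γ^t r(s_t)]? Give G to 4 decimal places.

t=0: π = [0.2500, 0.2500, 0.2500, 0.1250, 0.1250], E[r] = -0.7500, γ^t·E[r] = -0.750000, running G = -0.750000
t=1: π = [0.1406, 0.2188, 0.2188, 0.2188, 0.2031], E[r] = -0.5938, γ^t·E[r] = -0.415625, running G = -1.165625
t=2: π = [0.1504, 0.2246, 0.2227, 0.1973, 0.2051], E[r] = -0.5879, γ^t·E[r] = -0.288066, running G = -1.453691
t=3: π = [0.1506, 0.2212, 0.2222, 0.1995, 0.2065], E[r] = -0.5879, γ^t·E[r] = -0.201646, running G = -1.655338
t=4: π = [0.1508, 0.2213, 0.2222, 0.1994, 0.2062], E[r] = -0.5884, γ^t·E[r] = -0.141277, running G = -1.796615
t=5: π = [0.1508, 0.2214, 0.2222, 0.1994, 0.2062], E[r] = -0.5884, γ^t·E[r] = -0.098893, running G = -1.895508

G = -1.8955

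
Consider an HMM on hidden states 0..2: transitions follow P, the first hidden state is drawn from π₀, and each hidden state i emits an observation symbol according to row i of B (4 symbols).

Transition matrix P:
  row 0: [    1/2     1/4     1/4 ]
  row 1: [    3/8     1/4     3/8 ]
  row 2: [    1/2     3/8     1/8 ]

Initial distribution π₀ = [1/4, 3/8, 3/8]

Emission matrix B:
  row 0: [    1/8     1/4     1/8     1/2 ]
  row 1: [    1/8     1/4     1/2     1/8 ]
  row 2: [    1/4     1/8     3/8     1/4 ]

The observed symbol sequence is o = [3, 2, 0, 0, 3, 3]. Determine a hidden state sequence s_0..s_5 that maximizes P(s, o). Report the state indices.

path = [2, 1, 2, 0, 0, 0]

t=0: δ = [1.250e-01, 4.688e-02, 9.375e-02]  (obs o_0=3)
t=1: δ = [7.812e-03, 1.758e-02, 1.172e-02]  ψ = [0, 2, 0]  (obs o_1=2)
t=2: δ = [8.240e-04, 5.493e-04, 1.648e-03]  ψ = [1, 1, 1]  (obs o_2=0)
t=3: δ = [1.030e-04, 7.725e-05, 5.150e-05]  ψ = [2, 2, 0]  (obs o_3=0)
t=4: δ = [2.575e-05, 3.219e-06, 7.242e-06]  ψ = [0, 0, 1]  (obs o_4=3)
t=5: δ = [6.437e-06, 8.047e-07, 1.609e-06]  ψ = [0, 0, 0]  (obs o_5=3)
backtrack: best end state = 0; path = [2, 1, 2, 0, 0, 0]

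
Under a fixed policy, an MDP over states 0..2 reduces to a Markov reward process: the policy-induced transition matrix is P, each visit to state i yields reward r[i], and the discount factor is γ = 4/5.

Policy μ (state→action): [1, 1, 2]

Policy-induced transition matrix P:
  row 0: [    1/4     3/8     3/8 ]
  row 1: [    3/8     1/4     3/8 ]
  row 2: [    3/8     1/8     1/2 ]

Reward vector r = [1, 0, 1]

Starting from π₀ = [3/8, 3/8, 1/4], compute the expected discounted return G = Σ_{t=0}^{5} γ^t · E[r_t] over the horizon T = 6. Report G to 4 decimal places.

G = 2.6503

t=0: π = [0.3750, 0.3750, 0.2500], E[r] = 0.6250, γ^t·E[r] = 0.625000, running G = 0.625000
t=1: π = [0.3281, 0.2656, 0.4063], E[r] = 0.7344, γ^t·E[r] = 0.587500, running G = 1.212500
t=2: π = [0.3340, 0.2402, 0.4258], E[r] = 0.7598, γ^t·E[r] = 0.486250, running G = 1.698750
t=3: π = [0.3333, 0.2385, 0.4282], E[r] = 0.7615, γ^t·E[r] = 0.389875, running G = 2.088625
t=4: π = [0.3333, 0.2381, 0.4285], E[r] = 0.7619, γ^t·E[r] = 0.312063, running G = 2.400688
t=5: π = [0.3333, 0.2381, 0.4286], E[r] = 0.7619, γ^t·E[r] = 0.249659, running G = 2.650346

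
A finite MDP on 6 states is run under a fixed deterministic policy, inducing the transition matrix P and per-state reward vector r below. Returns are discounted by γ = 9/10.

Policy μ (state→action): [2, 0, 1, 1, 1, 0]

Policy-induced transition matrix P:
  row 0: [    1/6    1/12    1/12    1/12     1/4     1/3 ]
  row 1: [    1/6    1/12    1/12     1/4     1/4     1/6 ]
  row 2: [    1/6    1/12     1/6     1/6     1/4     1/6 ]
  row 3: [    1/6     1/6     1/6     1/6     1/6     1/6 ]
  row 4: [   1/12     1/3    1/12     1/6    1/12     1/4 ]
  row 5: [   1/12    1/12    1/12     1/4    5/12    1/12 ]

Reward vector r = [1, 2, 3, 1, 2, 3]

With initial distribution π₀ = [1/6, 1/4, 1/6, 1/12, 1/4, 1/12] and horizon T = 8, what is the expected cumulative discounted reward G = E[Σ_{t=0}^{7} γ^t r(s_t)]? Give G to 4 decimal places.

G = 11.3190

t=0: π = [0.1667, 0.2500, 0.1667, 0.0833, 0.2500, 0.0833], E[r] = 2.0000, γ^t·E[r] = 2.000000, running G = 2.000000
t=1: π = [0.1389, 0.1528, 0.1042, 0.1806, 0.2153, 0.2083], E[r] = 1.9931, γ^t·E[r] = 1.793750, running G = 3.793750
t=2: π = [0.1314, 0.1522, 0.1071, 0.1852, 0.2338, 0.1904], E[r] = 1.9809, γ^t·E[r] = 1.604531, running G = 5.398281
t=3: π = [0.1313, 0.1572, 0.1077, 0.1843, 0.2273, 0.1922], E[r] = 1.9843, γ^t·E[r] = 1.446539, running G = 6.844820
t=4: π = [0.1317, 0.1555, 0.1077, 0.1848, 0.2288, 0.1915], E[r] = 1.9826, γ^t·E[r] = 1.300783, running G = 8.145603
t=5: π = [0.1316, 0.1559, 0.1077, 0.1846, 0.2284, 0.1917], E[r] = 1.9832, γ^t·E[r] = 1.171049, running G = 9.316653
t=6: π = [0.1317, 0.1558, 0.1077, 0.1847, 0.2285, 0.1917], E[r] = 1.9830, γ^t·E[r] = 1.053863, running G = 10.370516
t=7: π = [0.1317, 0.1558, 0.1077, 0.1847, 0.2285, 0.1917], E[r] = 1.9831, γ^t·E[r] = 0.948498, running G = 11.319013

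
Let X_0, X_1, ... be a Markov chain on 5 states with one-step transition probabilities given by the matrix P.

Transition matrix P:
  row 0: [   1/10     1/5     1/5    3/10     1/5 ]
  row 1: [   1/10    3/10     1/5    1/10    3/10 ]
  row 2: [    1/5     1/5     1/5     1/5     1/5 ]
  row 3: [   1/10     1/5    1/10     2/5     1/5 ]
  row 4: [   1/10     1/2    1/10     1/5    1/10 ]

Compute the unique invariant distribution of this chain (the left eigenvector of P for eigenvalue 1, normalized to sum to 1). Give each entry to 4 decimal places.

π = [0.1156, 0.2917, 0.1564, 0.2280, 0.2083]

Balance equations π_j = Σ_i π_i·P[i][j]:
  π_0 = 1/10·π_0 + 1/10·π_1 + 1/5·π_2 + 1/10·π_3 + 1/10·π_4
  π_1 = 1/5·π_0 + 3/10·π_1 + 1/5·π_2 + 1/5·π_3 + 1/2·π_4
  π_2 = 1/5·π_0 + 1/5·π_1 + 1/5·π_2 + 1/10·π_3 + 1/10·π_4
  π_3 = 3/10·π_0 + 1/10·π_1 + 1/5·π_2 + 2/5·π_3 + 1/5·π_4
  normalize: π_0 + π_1 + π_2 + π_3 + π_4 = 1
Solving the linear system gives exactly π = [247/2136, 7/24, 167/1068, 487/2136, 5/24].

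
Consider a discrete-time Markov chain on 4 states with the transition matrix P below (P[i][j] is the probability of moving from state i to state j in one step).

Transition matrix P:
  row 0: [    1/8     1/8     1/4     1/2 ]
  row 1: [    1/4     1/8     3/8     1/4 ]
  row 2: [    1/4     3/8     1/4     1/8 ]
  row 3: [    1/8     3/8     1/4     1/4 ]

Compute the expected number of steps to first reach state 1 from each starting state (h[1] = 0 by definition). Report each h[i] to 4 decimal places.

h = [3.7209, 0.0000, 3.0698, 2.9767]

First-step conditioning: h[1] = 0; for i ≠ 1, h[i] = 1 + Σ_k P[i][k]·h[k].
  h[0] = 1 + 1/8·h[0] + 1/4·h[2] + 1/2·h[3]
  h[2] = 1 + 1/4·h[0] + 1/4·h[2] + 1/8·h[3]
  h[3] = 1 + 1/8·h[0] + 1/4·h[2] + 1/4·h[3]
Solving the 3×3 linear system over states ≠ 1 gives exactly h = [160/43, 0, 132/43, 128/43] (h[1] = 0 is the target).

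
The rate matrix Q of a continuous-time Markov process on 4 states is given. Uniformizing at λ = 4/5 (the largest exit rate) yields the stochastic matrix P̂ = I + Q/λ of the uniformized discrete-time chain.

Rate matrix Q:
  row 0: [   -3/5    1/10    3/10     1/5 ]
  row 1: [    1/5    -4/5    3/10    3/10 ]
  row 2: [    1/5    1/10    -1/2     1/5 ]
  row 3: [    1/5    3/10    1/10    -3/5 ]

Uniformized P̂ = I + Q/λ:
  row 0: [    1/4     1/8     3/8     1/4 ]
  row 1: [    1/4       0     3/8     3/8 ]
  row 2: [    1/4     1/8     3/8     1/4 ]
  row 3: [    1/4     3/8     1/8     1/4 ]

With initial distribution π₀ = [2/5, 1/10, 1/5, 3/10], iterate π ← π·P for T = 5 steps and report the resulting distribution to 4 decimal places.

t=0: π = [0.4000, 0.1000, 0.2000, 0.3000]
t=1: π = [0.2500, 0.1875, 0.3000, 0.2625]
t=2: π = [0.2500, 0.1672, 0.3094, 0.2734]
t=3: π = [0.2500, 0.1725, 0.3066, 0.2709]
t=4: π = [0.2500, 0.1712, 0.3073, 0.2716]
t=5: π = [0.2500, 0.1715, 0.3071, 0.2714]

π = [0.2500, 0.1715, 0.3071, 0.2714]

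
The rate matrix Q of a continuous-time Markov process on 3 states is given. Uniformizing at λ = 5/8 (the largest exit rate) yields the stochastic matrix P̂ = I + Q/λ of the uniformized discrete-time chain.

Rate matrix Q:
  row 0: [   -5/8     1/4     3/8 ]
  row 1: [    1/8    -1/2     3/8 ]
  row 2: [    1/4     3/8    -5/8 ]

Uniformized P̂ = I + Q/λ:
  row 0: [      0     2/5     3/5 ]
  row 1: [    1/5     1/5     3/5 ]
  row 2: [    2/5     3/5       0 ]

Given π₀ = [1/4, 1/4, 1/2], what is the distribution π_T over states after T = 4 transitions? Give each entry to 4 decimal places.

t=0: π = [0.2500, 0.2500, 0.5000]
t=1: π = [0.2500, 0.4500, 0.3000]
t=2: π = [0.2100, 0.3700, 0.4200]
t=3: π = [0.2420, 0.4100, 0.3480]
t=4: π = [0.2212, 0.3876, 0.3912]

π = [0.2212, 0.3876, 0.3912]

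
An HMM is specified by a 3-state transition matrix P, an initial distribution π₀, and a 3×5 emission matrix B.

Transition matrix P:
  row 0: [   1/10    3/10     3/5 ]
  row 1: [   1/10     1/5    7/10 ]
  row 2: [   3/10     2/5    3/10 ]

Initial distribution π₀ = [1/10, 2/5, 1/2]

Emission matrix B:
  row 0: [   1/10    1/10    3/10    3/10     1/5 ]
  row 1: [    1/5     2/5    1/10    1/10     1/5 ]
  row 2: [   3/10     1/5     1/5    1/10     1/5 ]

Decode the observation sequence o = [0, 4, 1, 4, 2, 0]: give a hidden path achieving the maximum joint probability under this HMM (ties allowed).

t=0: δ = [1.000e-02, 8.000e-02, 1.500e-01]  (obs o_0=0)
t=1: δ = [9.000e-03, 1.200e-02, 1.120e-02]  ψ = [2, 2, 1]  (obs o_1=4)
t=2: δ = [3.360e-04, 1.792e-03, 1.680e-03]  ψ = [2, 2, 1]  (obs o_2=1)
t=3: δ = [1.008e-04, 1.344e-04, 2.509e-04]  ψ = [2, 2, 1]  (obs o_3=4)
t=4: δ = [2.258e-05, 1.004e-05, 1.882e-05]  ψ = [2, 2, 1]  (obs o_4=2)
t=5: δ = [5.645e-07, 1.505e-06, 4.064e-06]  ψ = [2, 2, 0]  (obs o_5=0)
backtrack: best end state = 2; path = [1, 2, 1, 2, 0, 2]

path = [1, 2, 1, 2, 0, 2]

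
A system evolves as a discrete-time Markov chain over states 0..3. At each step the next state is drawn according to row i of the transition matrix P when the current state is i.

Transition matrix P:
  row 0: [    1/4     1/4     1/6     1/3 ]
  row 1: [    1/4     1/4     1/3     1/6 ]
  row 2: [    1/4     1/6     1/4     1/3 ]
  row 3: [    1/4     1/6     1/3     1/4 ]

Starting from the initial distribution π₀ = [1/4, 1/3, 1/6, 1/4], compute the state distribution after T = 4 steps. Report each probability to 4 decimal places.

π = [0.2500, 0.2046, 0.2692, 0.2762]

t=0: π = [0.2500, 0.3333, 0.1667, 0.2500]
t=1: π = [0.2500, 0.2153, 0.2778, 0.2569]
t=2: π = [0.2500, 0.2054, 0.2685, 0.2760]
t=3: π = [0.2500, 0.2046, 0.2693, 0.2761]
t=4: π = [0.2500, 0.2046, 0.2692, 0.2762]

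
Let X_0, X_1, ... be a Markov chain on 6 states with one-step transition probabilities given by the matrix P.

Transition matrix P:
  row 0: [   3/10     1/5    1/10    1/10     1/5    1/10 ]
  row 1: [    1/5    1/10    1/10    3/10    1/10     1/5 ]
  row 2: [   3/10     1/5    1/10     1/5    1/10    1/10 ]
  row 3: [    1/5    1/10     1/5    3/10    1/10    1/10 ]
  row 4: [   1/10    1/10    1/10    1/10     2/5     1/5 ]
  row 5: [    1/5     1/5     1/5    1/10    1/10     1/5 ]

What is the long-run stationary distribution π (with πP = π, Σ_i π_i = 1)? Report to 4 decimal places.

π = [0.2176, 0.1497, 0.1326, 0.1790, 0.1739, 0.1471]

Balance equations π_j = Σ_i π_i·P[i][j]:
  π_0 = 3/10·π_0 + 1/5·π_1 + 3/10·π_2 + 1/5·π_3 + 1/10·π_4 + 1/5·π_5
  π_1 = 1/5·π_0 + 1/10·π_1 + 1/5·π_2 + 1/10·π_3 + 1/10·π_4 + 1/5·π_5
  π_2 = 1/10·π_0 + 1/10·π_1 + 1/10·π_2 + 1/5·π_3 + 1/10·π_4 + 1/5·π_5
  π_3 = 1/10·π_0 + 3/10·π_1 + 1/5·π_2 + 3/10·π_3 + 1/10·π_4 + 1/10·π_5
  π_4 = 1/5·π_0 + 1/10·π_1 + 1/10·π_2 + 1/10·π_3 + 2/5·π_4 + 1/10·π_5
  normalize: π_0 + π_1 + π_2 + π_3 + π_4 + π_5 = 1
Solving the linear system gives exactly π = [995/4572, 1198/8001, 1061/8001, 5729/32004, 5567/32004, 523/3556].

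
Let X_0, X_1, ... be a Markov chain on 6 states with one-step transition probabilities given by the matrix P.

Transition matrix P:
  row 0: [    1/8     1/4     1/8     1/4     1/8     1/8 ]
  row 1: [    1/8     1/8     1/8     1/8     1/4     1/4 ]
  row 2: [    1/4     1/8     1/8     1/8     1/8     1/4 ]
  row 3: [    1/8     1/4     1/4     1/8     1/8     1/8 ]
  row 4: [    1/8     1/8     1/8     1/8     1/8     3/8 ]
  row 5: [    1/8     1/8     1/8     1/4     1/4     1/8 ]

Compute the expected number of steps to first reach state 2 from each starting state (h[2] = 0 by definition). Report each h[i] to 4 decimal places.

h = [6.7628, 6.8553, 0.0000, 6.0114, 6.8449, 6.7615]

First-step conditioning: h[2] = 0; for i ≠ 2, h[i] = 1 + Σ_k P[i][k]·h[k].
  h[0] = 1 + 1/8·h[0] + 1/4·h[1] + 1/4·h[3] + 1/8·h[4] + 1/8·h[5]
  h[1] = 1 + 1/8·h[0] + 1/8·h[1] + 1/8·h[3] + 1/4·h[4] + 1/4·h[5]
  h[3] = 1 + 1/8·h[0] + 1/4·h[1] + 1/8·h[3] + 1/8·h[4] + 1/8·h[5]
  h[4] = 1 + 1/8·h[0] + 1/8·h[1] + 1/8·h[3] + 1/8·h[4] + 3/8·h[5]
  h[5] = 1 + 1/8·h[0] + 1/8·h[1] + 1/4·h[3] + 1/4·h[4] + 1/8·h[5]
Solving the 5×5 linear system over states ≠ 2 gives exactly h = [41544/6143, 42112/6143, 0, 36928/6143, 42048/6143, 41536/6143] (h[2] = 0 is the target).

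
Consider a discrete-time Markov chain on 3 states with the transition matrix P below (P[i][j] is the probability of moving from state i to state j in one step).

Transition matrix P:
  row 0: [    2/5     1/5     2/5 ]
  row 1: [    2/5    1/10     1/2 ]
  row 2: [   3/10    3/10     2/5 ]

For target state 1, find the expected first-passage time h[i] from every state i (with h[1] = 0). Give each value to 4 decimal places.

First-step conditioning: h[1] = 0; for i ≠ 1, h[i] = 1 + Σ_k P[i][k]·h[k].
  h[0] = 1 + 2/5·h[0] + 2/5·h[2]
  h[2] = 1 + 3/10·h[0] + 2/5·h[2]
Solving the 2×2 linear system over states ≠ 1 gives exactly h = [25/6, 0, 15/4] (h[1] = 0 is the target).

h = [4.1667, 0.0000, 3.7500]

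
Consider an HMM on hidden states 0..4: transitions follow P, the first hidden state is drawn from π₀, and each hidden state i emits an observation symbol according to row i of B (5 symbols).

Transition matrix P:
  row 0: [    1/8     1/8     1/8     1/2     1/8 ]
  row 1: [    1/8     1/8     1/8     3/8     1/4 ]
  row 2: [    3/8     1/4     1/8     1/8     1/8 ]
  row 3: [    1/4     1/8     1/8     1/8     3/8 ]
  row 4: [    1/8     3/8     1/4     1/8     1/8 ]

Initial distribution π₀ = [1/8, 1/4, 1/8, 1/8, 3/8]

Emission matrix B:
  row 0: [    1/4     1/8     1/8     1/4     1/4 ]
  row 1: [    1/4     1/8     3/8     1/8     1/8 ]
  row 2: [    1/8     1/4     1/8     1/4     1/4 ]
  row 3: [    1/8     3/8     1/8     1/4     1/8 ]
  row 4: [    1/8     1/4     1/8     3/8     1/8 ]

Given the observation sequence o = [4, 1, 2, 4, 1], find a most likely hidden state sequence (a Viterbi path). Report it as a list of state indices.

t=0: δ = [3.125e-02, 3.125e-02, 3.125e-02, 1.562e-02, 4.688e-02]  (obs o_0=4)
t=1: δ = [1.465e-03, 2.197e-03, 2.930e-03, 5.859e-03, 1.953e-03]  ψ = [2, 4, 4, 0, 1]  (obs o_1=1)
t=2: δ = [1.831e-04, 2.747e-04, 9.155e-05, 1.030e-04, 2.747e-04]  ψ = [3, 2, 3, 1, 3]  (obs o_2=2)
t=3: δ = [8.583e-06, 1.287e-05, 1.717e-05, 1.287e-05, 8.583e-06]  ψ = [1, 4, 4, 1, 1]  (obs o_3=4)
t=4: δ = [8.047e-07, 5.364e-07, 5.364e-07, 1.810e-06, 1.207e-06]  ψ = [2, 2, 2, 1, 3]  (obs o_4=1)
backtrack: best end state = 3; path = [0, 3, 4, 1, 3]

path = [0, 3, 4, 1, 3]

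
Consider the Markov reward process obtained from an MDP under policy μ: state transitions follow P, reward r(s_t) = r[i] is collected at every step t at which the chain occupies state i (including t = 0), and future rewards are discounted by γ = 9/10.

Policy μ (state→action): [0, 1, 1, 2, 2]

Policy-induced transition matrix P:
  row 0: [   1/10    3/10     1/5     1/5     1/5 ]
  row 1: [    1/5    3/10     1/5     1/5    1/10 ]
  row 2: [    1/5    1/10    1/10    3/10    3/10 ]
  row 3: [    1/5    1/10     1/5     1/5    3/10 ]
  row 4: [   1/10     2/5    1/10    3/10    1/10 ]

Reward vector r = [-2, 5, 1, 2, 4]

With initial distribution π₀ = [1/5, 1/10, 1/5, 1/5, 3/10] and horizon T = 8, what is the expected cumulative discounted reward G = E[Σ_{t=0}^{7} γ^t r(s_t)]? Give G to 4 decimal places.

t=0: π = [0.2000, 0.1000, 0.2000, 0.2000, 0.3000], E[r] = 1.9000, γ^t·E[r] = 1.900000, running G = 1.900000
t=1: π = [0.1500, 0.2500, 0.1500, 0.2500, 0.2000], E[r] = 2.4000, γ^t·E[r] = 2.160000, running G = 4.060000
t=2: π = [0.1650, 0.2400, 0.1650, 0.2350, 0.1950], E[r] = 2.2850, γ^t·E[r] = 1.850850, running G = 5.910850
t=3: π = [0.1640, 0.2395, 0.1640, 0.2360, 0.1965], E[r] = 2.2915, γ^t·E[r] = 1.670504, running G = 7.581354
t=4: π = [0.1640, 0.2397, 0.1640, 0.2361, 0.1964], E[r] = 2.2920, γ^t·E[r] = 1.503781, running G = 9.085135
t=5: π = [0.1640, 0.2396, 0.1640, 0.2360, 0.1964], E[r] = 2.2919, γ^t·E[r] = 1.353335, running G = 10.438470
t=6: π = [0.1640, 0.2396, 0.1640, 0.2360, 0.1964], E[r] = 2.2919, γ^t·E[r] = 1.218005, running G = 11.656475
t=7: π = [0.1640, 0.2396, 0.1640, 0.2360, 0.1964], E[r] = 2.2919, γ^t·E[r] = 1.096205, running G = 12.752680

G = 12.7527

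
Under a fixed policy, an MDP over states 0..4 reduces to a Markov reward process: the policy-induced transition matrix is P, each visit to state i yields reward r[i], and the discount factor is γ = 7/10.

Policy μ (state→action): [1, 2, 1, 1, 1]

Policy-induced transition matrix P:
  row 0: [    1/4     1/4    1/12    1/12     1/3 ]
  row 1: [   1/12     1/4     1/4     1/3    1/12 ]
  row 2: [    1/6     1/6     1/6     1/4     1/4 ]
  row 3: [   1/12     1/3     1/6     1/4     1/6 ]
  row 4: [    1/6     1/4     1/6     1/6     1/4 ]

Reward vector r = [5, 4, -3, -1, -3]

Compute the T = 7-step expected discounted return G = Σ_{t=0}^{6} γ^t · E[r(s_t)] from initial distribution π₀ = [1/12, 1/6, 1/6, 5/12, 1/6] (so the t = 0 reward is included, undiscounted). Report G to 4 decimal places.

G = 0.3891

t=0: π = [0.0833, 0.1667, 0.1667, 0.4167, 0.1667], E[r] = -0.3333, γ^t·E[r] = -0.333333, running G = -0.333333
t=1: π = [0.1250, 0.2708, 0.1736, 0.2361, 0.1944], E[r] = 0.3681, γ^t·E[r] = 0.257639, running G = -0.075694
t=2: π = [0.1348, 0.2552, 0.1788, 0.2355, 0.1956], E[r] = 0.3362, γ^t·E[r] = 0.164751, running G = 0.089057
t=3: π = [0.1370, 0.2547, 0.1767, 0.2325, 0.1991], E[r] = 0.3441, γ^t·E[r] = 0.118039, running G = 0.207095
t=4: π = [0.1375, 0.2546, 0.1765, 0.2318, 0.1996], E[r] = 0.3460, γ^t·E[r] = 0.083078, running G = 0.290173
t=5: π = [0.1376, 0.2546, 0.1764, 0.2317, 0.1997], E[r] = 0.3463, γ^t·E[r] = 0.058204, running G = 0.348377
t=6: π = [0.1376, 0.2546, 0.1764, 0.2316, 0.1997], E[r] = 0.3464, γ^t·E[r] = 0.040752, running G = 0.389129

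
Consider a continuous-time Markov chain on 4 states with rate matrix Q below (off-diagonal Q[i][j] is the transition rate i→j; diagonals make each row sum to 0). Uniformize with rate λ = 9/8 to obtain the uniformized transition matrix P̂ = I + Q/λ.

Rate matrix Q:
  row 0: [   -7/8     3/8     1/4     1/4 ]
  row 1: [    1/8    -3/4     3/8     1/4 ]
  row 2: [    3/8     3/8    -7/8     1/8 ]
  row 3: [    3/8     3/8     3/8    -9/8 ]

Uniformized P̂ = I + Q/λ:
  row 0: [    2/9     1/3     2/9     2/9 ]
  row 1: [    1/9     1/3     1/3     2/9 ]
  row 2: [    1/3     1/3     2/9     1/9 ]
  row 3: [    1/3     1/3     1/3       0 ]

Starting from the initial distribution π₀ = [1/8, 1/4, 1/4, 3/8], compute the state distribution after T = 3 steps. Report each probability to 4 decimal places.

t=0: π = [0.1250, 0.2500, 0.2500, 0.3750]
t=1: π = [0.2639, 0.3333, 0.2917, 0.1111]
t=2: π = [0.2299, 0.3333, 0.2716, 0.1651]
t=3: π = [0.2337, 0.3333, 0.2776, 0.1553]

π = [0.2337, 0.3333, 0.2776, 0.1553]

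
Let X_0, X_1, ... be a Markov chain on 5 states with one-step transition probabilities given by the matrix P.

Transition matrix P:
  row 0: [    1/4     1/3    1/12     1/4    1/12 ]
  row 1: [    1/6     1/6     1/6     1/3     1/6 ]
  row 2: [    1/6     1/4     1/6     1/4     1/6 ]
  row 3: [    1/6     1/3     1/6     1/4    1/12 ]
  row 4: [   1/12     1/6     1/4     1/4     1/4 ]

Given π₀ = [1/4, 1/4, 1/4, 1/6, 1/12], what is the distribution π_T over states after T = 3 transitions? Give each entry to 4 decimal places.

π = [0.1691, 0.2539, 0.1642, 0.2712, 0.1416]

t=0: π = [0.2500, 0.2500, 0.2500, 0.1667, 0.0833]
t=1: π = [0.1806, 0.2569, 0.1528, 0.2708, 0.1389]
t=2: π = [0.1701, 0.2546, 0.1632, 0.2714, 0.1406]
t=3: π = [0.1691, 0.2539, 0.1642, 0.2712, 0.1416]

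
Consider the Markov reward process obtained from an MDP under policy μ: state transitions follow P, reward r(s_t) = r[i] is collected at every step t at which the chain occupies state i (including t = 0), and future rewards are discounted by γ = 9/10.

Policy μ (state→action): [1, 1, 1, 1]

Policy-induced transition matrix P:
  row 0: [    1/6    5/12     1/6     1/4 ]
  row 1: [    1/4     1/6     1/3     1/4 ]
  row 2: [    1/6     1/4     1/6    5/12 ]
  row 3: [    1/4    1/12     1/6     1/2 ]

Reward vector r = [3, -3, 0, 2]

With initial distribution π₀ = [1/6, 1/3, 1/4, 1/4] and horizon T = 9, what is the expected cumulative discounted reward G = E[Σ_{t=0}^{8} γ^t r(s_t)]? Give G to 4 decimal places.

t=0: π = [0.1667, 0.3333, 0.2500, 0.2500], E[r] = 0.0000, γ^t·E[r] = 0.000000, running G = 0.000000
t=1: π = [0.2153, 0.2083, 0.2222, 0.3542], E[r] = 0.7292, γ^t·E[r] = 0.656250, running G = 0.656250
t=2: π = [0.2135, 0.2095, 0.2014, 0.3756], E[r] = 0.7633, γ^t·E[r] = 0.618281, running G = 1.274531
t=3: π = [0.2154, 0.2055, 0.2016, 0.3775], E[r] = 0.7846, γ^t·E[r] = 0.571957, running G = 1.846488
t=4: π = [0.2152, 0.2059, 0.2009, 0.3780], E[r] = 0.7841, γ^t·E[r] = 0.514432, running G = 2.360920
t=5: π = [0.2153, 0.2057, 0.2010, 0.3780], E[r] = 0.7847, γ^t·E[r] = 0.463378, running G = 2.824298
t=6: π = [0.2153, 0.2057, 0.2010, 0.3780], E[r] = 0.7847, γ^t·E[r] = 0.417005, running G = 3.241303
t=7: π = [0.2153, 0.2057, 0.2010, 0.3780], E[r] = 0.7847, γ^t·E[r] = 0.375316, running G = 3.616618
t=8: π = [0.2153, 0.2057, 0.2010, 0.3780], E[r] = 0.7847, γ^t·E[r] = 0.337783, running G = 3.954401

G = 3.9544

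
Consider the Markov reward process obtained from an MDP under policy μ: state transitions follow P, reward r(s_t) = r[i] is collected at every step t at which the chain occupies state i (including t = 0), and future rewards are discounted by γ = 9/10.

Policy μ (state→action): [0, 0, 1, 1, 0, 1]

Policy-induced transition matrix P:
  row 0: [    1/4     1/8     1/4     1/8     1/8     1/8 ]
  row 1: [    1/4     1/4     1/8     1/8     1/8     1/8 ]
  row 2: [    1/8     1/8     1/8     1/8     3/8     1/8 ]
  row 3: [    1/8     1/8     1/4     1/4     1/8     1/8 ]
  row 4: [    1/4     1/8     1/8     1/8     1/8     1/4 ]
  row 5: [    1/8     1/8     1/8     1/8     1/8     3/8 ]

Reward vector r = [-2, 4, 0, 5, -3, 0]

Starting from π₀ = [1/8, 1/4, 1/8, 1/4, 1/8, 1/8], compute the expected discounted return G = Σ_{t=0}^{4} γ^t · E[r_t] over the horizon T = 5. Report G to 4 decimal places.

t=0: π = [0.1250, 0.2500, 0.1250, 0.2500, 0.1250, 0.1250], E[r] = 1.6250, γ^t·E[r] = 1.625000, running G = 1.625000
t=1: π = [0.1875, 0.1563, 0.1719, 0.1563, 0.1563, 0.1719], E[r] = 0.5625, γ^t·E[r] = 0.506250, running G = 2.131250
t=2: π = [0.1875, 0.1445, 0.1680, 0.1445, 0.1680, 0.1875], E[r] = 0.4219, γ^t·E[r] = 0.341719, running G = 2.472969
t=3: π = [0.1875, 0.1431, 0.1665, 0.1431, 0.1670, 0.1929], E[r] = 0.4116, γ^t·E[r] = 0.300072, running G = 2.773041
t=4: π = [0.1872, 0.1429, 0.1663, 0.1429, 0.1666, 0.1941], E[r] = 0.4117, γ^t·E[r] = 0.270105, running G = 3.043145

G = 3.0431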